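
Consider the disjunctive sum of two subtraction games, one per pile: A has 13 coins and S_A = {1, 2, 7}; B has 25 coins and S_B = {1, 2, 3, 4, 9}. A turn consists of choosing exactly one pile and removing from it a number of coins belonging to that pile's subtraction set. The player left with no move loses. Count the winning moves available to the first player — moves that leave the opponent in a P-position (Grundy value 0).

Pile A, S = {1, 2, 7}:
n :  0  1  2  3  4  5  6  7  8  9 10 11 12 13
G :  0  1  2  0  1  2  0  1  2  0  1  2  0  1
G_A(13) = 1.
Pile B, S = {1, 2, 3, 4, 9}:
n :  0  1  2  3  4  5  6  7  8  9 10 11 12 13 14 15 16 17 18 19 20 21 22 23 24 25
G :  0  1  2  3  4  0  1  2  3  4  0  1  2  3  4  0  1  2  3  4  0  1  2  3  4  0
G_B(25) = 0.
Combined Grundy value = 1 ⊕ 0 = 1.
A winning move leaves total XOR = 0, i.e. changes one component's Grundy value g to g ⊕ X where X is the current total.
Pile A: need g' = 1⊕1 = 0. Options: 13−1→G=0, 13−2→G=2, 13−7→G=0. Hits: 2.
Pile B: need g' = 0⊕1 = 1. Options: 25−1→G=4, 25−2→G=3, 25−3→G=2, 25−4→G=1, 25−9→G=1. Hits: 2.

4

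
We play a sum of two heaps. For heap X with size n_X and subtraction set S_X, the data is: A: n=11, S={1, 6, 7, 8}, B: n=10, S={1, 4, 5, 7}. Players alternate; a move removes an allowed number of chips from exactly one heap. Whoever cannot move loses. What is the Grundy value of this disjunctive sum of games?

Heap A, S = {1, 6, 7, 8}:
G(0) = 0
G(1) = mex{0} = 1
G(2) = mex{1} = 0
G(3) = mex{0} = 1
G(4) = mex{1} = 0
G(5) = mex{0} = 1
G(6) = mex{1,0} = 2
G(7) = mex{2,1,0} = 3
G(8) = mex{3,0,1,0} = 2
G(9) = mex{2,1,0,1} = 3
G(10) = mex{3,0,1,0} = 2
G(11) = mex{2,1,0,1} = 3
G_A(11) = 3.
Heap B, S = {1, 4, 5, 7}:
n :  0  1  2  3  4  5  6  7  8  9 10
G :  0  1  0  1  2  3  2  3  0  1  0
G_B(10) = 0.
Combined Grundy value = 3 ⊕ 0 = 3.

3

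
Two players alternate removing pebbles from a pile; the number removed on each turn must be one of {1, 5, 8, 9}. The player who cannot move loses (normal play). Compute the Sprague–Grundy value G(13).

3

n :  0  1  2  3  4  5  6  7  8  9 10 11 12 13
G :  0  1  0  1  0  1  0  1  2  3  2  3  2  3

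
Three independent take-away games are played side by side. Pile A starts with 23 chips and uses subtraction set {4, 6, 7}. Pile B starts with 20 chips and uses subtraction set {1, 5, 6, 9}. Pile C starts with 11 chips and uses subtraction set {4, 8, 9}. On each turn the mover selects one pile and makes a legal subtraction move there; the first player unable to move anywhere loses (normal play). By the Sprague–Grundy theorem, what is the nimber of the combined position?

Pile A, S = {4, 6, 7}:
G(0) = 0
G(1) = mex{} = 0
G(2) = mex{} = 0
G(3) = mex{} = 0
G(4) = mex{0} = 1
G(5) = mex{0} = 1
G(6) = mex{0,0} = 1
G(7) = mex{0,0,0} = 1
G(8) = mex{1,0,0} = 2
G(9) = mex{1,0,0} = 2
G(10) = mex{1,1,0} = 2
G(11) = mex{1,1,1} = 0
G(12) = mex{2,1,1} = 0
G(13) = mex{2,1,1} = 0
G(14) = mex{2,2,1} = 0
G(15) = mex{0,2,2} = 1
G(16) = mex{0,2,2} = 1
G(17) = mex{0,0,2} = 1
G(18) = mex{0,0,0} = 1
G(19) = mex{1,0,0} = 2
G(20) = mex{1,0,0} = 2
G(21) = mex{1,1,0} = 2
G(22) = mex{1,1,1} = 0
G(23) = mex{2,1,1} = 0
G_A(23) = 0.
Pile B, S = {1, 5, 6, 9}:
n :  0  1  2  3  4  5  6  7  8  9 10 11 12 13 14 15 16 17 18 19 20
G :  0  1  0  1  0  1  2  3  2  3  2  3  0  1  0  1  0  1  2  3  2
G_B(20) = 2.
Pile C, S = {4, 8, 9}:
n :  0  1  2  3  4  5  6  7  8  9 10 11
G :  0  0  0  0  1  1  1  1  2  2  2  2
G_C(11) = 2.
Combined Grundy value = 0 ⊕ 2 ⊕ 2 = 0.

0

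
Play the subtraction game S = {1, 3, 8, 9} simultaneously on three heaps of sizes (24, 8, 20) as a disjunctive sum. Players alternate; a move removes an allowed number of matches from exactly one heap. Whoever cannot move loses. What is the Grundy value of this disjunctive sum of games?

All heaps use S = {1, 3, 8, 9}:
n :  0  1  2  3  4  5  6  7  8  9 10 11 12 13 14 15 16 17 18 19 20 21 22 23 24
G :  0  1  0  1  0  1  0  1  2  3  2  3  2  3  2  3  0  1  0  1  0  1  0  1  2
Heap A: G(24) = 2.
Heap B: G(8) = 2.
Heap C: G(20) = 0.
Combined Grundy value = 2 ⊕ 2 ⊕ 0 = 0.

0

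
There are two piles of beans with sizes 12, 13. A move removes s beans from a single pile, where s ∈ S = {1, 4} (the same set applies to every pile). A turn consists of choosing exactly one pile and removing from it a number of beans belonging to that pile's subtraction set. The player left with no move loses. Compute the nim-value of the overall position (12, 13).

All piles use S = {1, 4}:
G(0) = 0
G(1) = mex{0} = 1
G(2) = mex{1} = 0
G(3) = mex{0} = 1
G(4) = mex{1,0} = 2
G(5) = mex{2,1} = 0
G(6) = mex{0,0} = 1
G(7) = mex{1,1} = 0
G(8) = mex{0,2} = 1
G(9) = mex{1,0} = 2
G(10) = mex{2,1} = 0
G(11) = mex{0,0} = 1
G(12) = mex{1,1} = 0
G(13) = mex{0,2} = 1
Pile A: G(12) = 0.
Pile B: G(13) = 1.
Combined Grundy value = 0 ⊕ 1 = 1.

1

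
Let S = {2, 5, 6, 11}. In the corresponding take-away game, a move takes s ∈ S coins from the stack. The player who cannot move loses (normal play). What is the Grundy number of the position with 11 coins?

G(0) = 0
G(1) = mex{} = 0
G(2) = mex{0} = 1
G(3) = mex{0} = 1
G(4) = mex{1} = 0
G(5) = mex{1,0} = 2
G(6) = mex{0,0,0} = 1
G(7) = mex{2,1,0} = 3
G(8) = mex{1,1,1} = 0
G(9) = mex{3,0,1} = 2
G(10) = mex{0,2,0} = 1
G(11) = mex{2,1,2,0} = 3

3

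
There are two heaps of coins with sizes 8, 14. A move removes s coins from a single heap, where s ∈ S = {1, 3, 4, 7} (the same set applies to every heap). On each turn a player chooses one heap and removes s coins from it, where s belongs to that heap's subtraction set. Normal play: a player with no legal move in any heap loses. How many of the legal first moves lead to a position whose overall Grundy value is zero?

2

All heaps use S = {1, 3, 4, 7}:
G(0) = 0
G(1) = mex{0} = 1
G(2) = mex{1} = 0
G(3) = mex{0,0} = 1
G(4) = mex{1,1,0} = 2
G(5) = mex{2,0,1} = 3
G(6) = mex{3,1,0} = 2
G(7) = mex{2,2,1,0} = 3
G(8) = mex{3,3,2,1} = 0
G(9) = mex{0,2,3,0} = 1
G(10) = mex{1,3,2,1} = 0
G(11) = mex{0,0,3,2} = 1
G(12) = mex{1,1,0,3} = 2
G(13) = mex{2,0,1,2} = 3
G(14) = mex{3,1,0,3} = 2
Heap A: G(8) = 0.
Heap B: G(14) = 2.
Combined Grundy value = 0 ⊕ 2 = 2.
A winning move leaves total XOR = 0, i.e. changes one component's Grundy value g to g ⊕ X where X is the current total.
Heap A: need g' = 0⊕2 = 2. Options: 8−1→G=3, 8−3→G=3, 8−4→G=2, 8−7→G=1. Hits: 1.
Heap B: need g' = 2⊕2 = 0. Options: 14−1→G=3, 14−3→G=1, 14−4→G=0, 14−7→G=3. Hits: 1.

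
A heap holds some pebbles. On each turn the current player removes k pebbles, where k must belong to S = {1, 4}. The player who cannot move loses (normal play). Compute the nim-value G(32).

G(0) = 0
G(1) = mex{0} = 1
G(2) = mex{1} = 0
G(3) = mex{0} = 1
G(4) = mex{1,0} = 2
G(5) = mex{2,1} = 0
G(6) = mex{0,0} = 1
G(7) = mex{1,1} = 0
G(8) = mex{0,2} = 1
G(9) = mex{1,0} = 2
G(10) = mex{2,1} = 0
G(11) = mex{0,0} = 1
G(12) = mex{1,1} = 0
G(13) = mex{0,2} = 1
G(14) = mex{1,0} = 2
G(15) = mex{2,1} = 0
G(16) = mex{0,0} = 1
G(17) = mex{1,1} = 0
G(18) = mex{0,2} = 1
G(19) = mex{1,0} = 2
G(20) = mex{2,1} = 0
G(21) = mex{0,0} = 1
G(22) = mex{1,1} = 0
G(23) = mex{0,2} = 1
G(24) = mex{1,0} = 2
G(25) = mex{2,1} = 0
G(26) = mex{0,0} = 1
G(27) = mex{1,1} = 0
G(28) = mex{0,2} = 1
G(29) = mex{1,0} = 2
G(30) = mex{2,1} = 0
G(31) = mex{0,0} = 1
G(32) = mex{1,1} = 0

0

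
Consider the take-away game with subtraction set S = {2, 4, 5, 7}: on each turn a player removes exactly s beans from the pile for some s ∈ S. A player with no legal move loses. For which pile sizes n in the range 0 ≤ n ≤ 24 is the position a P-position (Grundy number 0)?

0, 1, 9, 10, 18, 19

n :  0  1  2  3  4  5  6  7  8  9 10 11 12 13 14 15 16 17 18 19 20 21 22 23 24
G :  0  0  1  1  2  2  3  3  4  0  0  1  1  2  2  3  3  4  0  0  1  1  2  2  3
P-positions are exactly the n with G(n) = 0.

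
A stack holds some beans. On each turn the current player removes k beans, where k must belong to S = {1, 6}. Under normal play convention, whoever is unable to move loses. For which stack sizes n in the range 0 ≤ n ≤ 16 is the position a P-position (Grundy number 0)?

n :  0  1  2  3  4  5  6  7  8  9 10 11 12 13 14 15 16
G :  0  1  0  1  0  1  2  0  1  0  1  0  1  2  0  1  0
P-positions are exactly the n with G(n) = 0.

0, 2, 4, 7, 9, 11, 14, 16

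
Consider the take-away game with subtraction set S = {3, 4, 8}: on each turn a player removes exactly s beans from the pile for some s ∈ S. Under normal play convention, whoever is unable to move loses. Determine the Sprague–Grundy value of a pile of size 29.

n :  0  1  2  3  4  5  6  7  8  9 10 11 12 13 14 15 16 17 18 19 20 21 22 23 24 25 26 27 28 29
G :  0  0  0  1  1  1  2  0  2  3  1  3  0  0  0  1  1  1  2  0  2  3  1  3  0  0  0  1  1  1

1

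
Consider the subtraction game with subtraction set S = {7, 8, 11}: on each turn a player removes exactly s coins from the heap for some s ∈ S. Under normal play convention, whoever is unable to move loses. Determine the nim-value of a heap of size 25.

1

n :  0  1  2  3  4  5  6  7  8  9 10 11 12 13 14 15 16 17 18 19 20 21 22 23 24 25
G :  0  0  0  0  0  0  0  1  1  1  1  1  1  1  2  2  2  2  0  0  0  0  0  0  0  1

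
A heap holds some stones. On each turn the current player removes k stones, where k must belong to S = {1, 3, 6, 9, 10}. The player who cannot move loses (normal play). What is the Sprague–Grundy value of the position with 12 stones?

4

G(0) = 0
G(1) = mex{0} = 1
G(2) = mex{1} = 0
G(3) = mex{0,0} = 1
G(4) = mex{1,1} = 0
G(5) = mex{0,0} = 1
G(6) = mex{1,1,0} = 2
G(7) = mex{2,0,1} = 3
G(8) = mex{3,1,0} = 2
G(9) = mex{2,2,1,0} = 3
G(10) = mex{3,3,0,1,0} = 2
G(11) = mex{2,2,1,0,1} = 3
G(12) = mex{3,3,2,1,0} = 4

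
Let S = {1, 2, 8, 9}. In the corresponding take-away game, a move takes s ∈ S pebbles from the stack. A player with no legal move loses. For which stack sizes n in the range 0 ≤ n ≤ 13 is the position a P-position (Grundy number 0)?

G(0) = 0
G(1) = mex{0} = 1
G(2) = mex{1,0} = 2
G(3) = mex{2,1} = 0
G(4) = mex{0,2} = 1
G(5) = mex{1,0} = 2
G(6) = mex{2,1} = 0
G(7) = mex{0,2} = 1
G(8) = mex{1,0,0} = 2
G(9) = mex{2,1,1,0} = 3
G(10) = mex{3,2,2,1} = 0
G(11) = mex{0,3,0,2} = 1
G(12) = mex{1,0,1,0} = 2
G(13) = mex{2,1,2,1} = 0
P-positions are exactly the n with G(n) = 0.

0, 3, 6, 10, 13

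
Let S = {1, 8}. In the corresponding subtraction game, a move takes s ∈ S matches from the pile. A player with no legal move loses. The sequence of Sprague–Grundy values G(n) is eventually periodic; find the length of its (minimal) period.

9

n :  0  1  2  3  4  5  6  7  8  9 10 11 12 13 14 15 16 17 18 19
G :  0  1  0  1  0  1  0  1  2  0  1  0  1  0  1  0  1  2  0  1
G(n+9) = G(n) holds for n = 0,…,7 (a full window of length max(S) = 8), so the sequence is purely periodic with period 9.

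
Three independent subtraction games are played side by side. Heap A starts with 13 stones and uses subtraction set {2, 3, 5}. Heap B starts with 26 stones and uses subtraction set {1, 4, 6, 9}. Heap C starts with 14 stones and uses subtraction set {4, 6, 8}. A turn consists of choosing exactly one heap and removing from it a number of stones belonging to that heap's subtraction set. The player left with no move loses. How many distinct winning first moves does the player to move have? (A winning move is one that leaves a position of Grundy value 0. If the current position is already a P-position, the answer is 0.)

3

Heap A, S = {2, 3, 5}:
n :  0  1  2  3  4  5  6  7  8  9 10 11 12 13
G :  0  0  1  1  2  2  3  0  0  1  1  2  2  3
G_A(13) = 3.
Heap B, S = {1, 4, 6, 9}:
n :  0  1  2  3  4  5  6  7  8  9 10 11 12 13 14 15 16 17 18 19 20 21 22 23 24 25 26
G :  0  1  0  1  2  0  1  0  1  2  0  1  0  1  2  0  1  0  1  2  0  1  0  1  2  0  1
G_B(26) = 1.
Heap C, S = {4, 6, 8}:
n :  0  1  2  3  4  5  6  7  8  9 10 11 12 13 14
G :  0  0  0  0  1  1  1  1  2  2  2  2  0  0  0
G_C(14) = 0.
Combined Grundy value = 3 ⊕ 1 ⊕ 0 = 2.
A winning move leaves total XOR = 0, i.e. changes one component's Grundy value g to g ⊕ X where X is the current total.
Heap A: need g' = 3⊕2 = 1. Options: 13−2→G=2, 13−3→G=1, 13−5→G=0. Hits: 1.
Heap B: need g' = 1⊕2 = 3. Options: 26−1→G=0, 26−4→G=0, 26−6→G=0, 26−9→G=0. Hits: 0.
Heap C: need g' = 0⊕2 = 2. Options: 14−4→G=2, 14−6→G=2, 14−8→G=1. Hits: 2.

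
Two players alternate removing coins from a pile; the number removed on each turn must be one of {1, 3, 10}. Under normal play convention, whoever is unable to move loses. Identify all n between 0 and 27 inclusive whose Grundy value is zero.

n :  0  1  2  3  4  5  6  7  8  9 10 11 12 13 14 15 16 17 18 19 20 21 22 23 24 25 26 27
G :  0  1  0  1  0  1  0  1  0  1  2  3  2  0  1  0  1  0  1  0  1  0  1  2  3  2  0  1
P-positions are exactly the n with G(n) = 0.

0, 2, 4, 6, 8, 13, 15, 17, 19, 21, 26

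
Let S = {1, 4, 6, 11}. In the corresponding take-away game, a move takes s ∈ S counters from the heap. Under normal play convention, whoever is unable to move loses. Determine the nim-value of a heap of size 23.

1

n :  0  1  2  3  4  5  6  7  8  9 10 11 12 13 14 15 16 17 18 19 20 21 22 23
G :  0  1  0  1  2  0  1  0  1  2  0  1  0  1  2  0  1  0  1  2  0  1  0  1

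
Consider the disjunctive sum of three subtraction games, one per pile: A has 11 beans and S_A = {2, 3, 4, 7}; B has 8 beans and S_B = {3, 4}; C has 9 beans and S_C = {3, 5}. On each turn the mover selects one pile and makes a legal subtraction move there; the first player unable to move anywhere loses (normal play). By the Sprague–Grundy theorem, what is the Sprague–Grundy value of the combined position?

0

Pile A, S = {2, 3, 4, 7}:
G(0) = 0
G(1) = mex{} = 0
G(2) = mex{0} = 1
G(3) = mex{0,0} = 1
G(4) = mex{1,0,0} = 2
G(5) = mex{1,1,0} = 2
G(6) = mex{2,1,1} = 0
G(7) = mex{2,2,1,0} = 3
G(8) = mex{0,2,2,0} = 1
G(9) = mex{3,0,2,1} = 4
G(10) = mex{1,3,0,1} = 2
G(11) = mex{4,1,3,2} = 0
G_A(11) = 0.
Pile B, S = {3, 4}:
G(0) = 0
G(1) = mex{} = 0
G(2) = mex{} = 0
G(3) = mex{0} = 1
G(4) = mex{0,0} = 1
G(5) = mex{0,0} = 1
G(6) = mex{1,0} = 2
G(7) = mex{1,1} = 0
G(8) = mex{1,1} = 0
G_B(8) = 0.
Pile C, S = {3, 5}:
G(0) = 0
G(1) = mex{} = 0
G(2) = mex{} = 0
G(3) = mex{0} = 1
G(4) = mex{0} = 1
G(5) = mex{0,0} = 1
G(6) = mex{1,0} = 2
G(7) = mex{1,0} = 2
G(8) = mex{1,1} = 0
G(9) = mex{2,1} = 0
G_C(9) = 0.
Combined Grundy value = 0 ⊕ 0 ⊕ 0 = 0.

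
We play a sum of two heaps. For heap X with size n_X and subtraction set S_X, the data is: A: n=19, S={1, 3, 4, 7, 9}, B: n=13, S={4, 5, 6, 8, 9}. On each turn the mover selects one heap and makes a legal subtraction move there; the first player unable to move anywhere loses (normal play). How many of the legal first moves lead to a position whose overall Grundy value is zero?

Heap A, S = {1, 3, 4, 7, 9}:
n :  0  1  2  3  4  5  6  7  8  9 10 11 12 13 14 15 16 17 18 19
G :  0  1  0  1  2  3  2  3  0  1  0  1  2  3  2  3  0  1  0  1
G_A(19) = 1.
Heap B, S = {4, 5, 6, 8, 9}:
G(0) = 0
G(1) = mex{} = 0
G(2) = mex{} = 0
G(3) = mex{} = 0
G(4) = mex{0} = 1
G(5) = mex{0,0} = 1
G(6) = mex{0,0,0} = 1
G(7) = mex{0,0,0} = 1
G(8) = mex{1,0,0,0} = 2
G(9) = mex{1,1,0,0,0} = 2
G(10) = mex{1,1,1,0,0} = 2
G(11) = mex{1,1,1,0,0} = 2
G(12) = mex{2,1,1,1,0} = 3
G(13) = mex{2,2,1,1,1} = 0
G_B(13) = 0.
Combined Grundy value = 1 ⊕ 0 = 1.
A winning move leaves total XOR = 0, i.e. changes one component's Grundy value g to g ⊕ X where X is the current total.
Heap A: need g' = 1⊕1 = 0. Options: 19−1→G=0, 19−3→G=0, 19−4→G=3, 19−7→G=2, 19−9→G=0. Hits: 3.
Heap B: need g' = 0⊕1 = 1. Options: 13−4→G=2, 13−5→G=2, 13−6→G=1, 13−8→G=1, 13−9→G=1. Hits: 3.

6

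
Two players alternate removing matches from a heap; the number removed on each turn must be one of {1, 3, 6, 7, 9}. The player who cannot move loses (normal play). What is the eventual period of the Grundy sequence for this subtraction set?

n :  0  1  2  3  4  5  6  7  8  9 10 11 12 13 14 15 16 17 18 19 20 21 22 23 24 25
G :  0  1  0  1  0  1  2  3  2  3  2  3  0  1  0  1  0  1  2  3  2  3  2  3  0  1
G(n+12) = G(n) holds for n = 0,…,8 (a full window of length max(S) = 9), so the sequence is purely periodic with period 12.

12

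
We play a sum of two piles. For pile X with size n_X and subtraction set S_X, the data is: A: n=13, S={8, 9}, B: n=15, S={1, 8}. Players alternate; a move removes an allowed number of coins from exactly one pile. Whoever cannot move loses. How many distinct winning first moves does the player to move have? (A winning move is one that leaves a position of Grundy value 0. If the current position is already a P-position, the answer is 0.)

4

Pile A, S = {8, 9}:
n :  0  1  2  3  4  5  6  7  8  9 10 11 12 13
G :  0  0  0  0  0  0  0  0  1  1  1  1  1  1
G_A(13) = 1.
Pile B, S = {1, 8}:
G(0) = 0
G(1) = mex{0} = 1
G(2) = mex{1} = 0
G(3) = mex{0} = 1
G(4) = mex{1} = 0
G(5) = mex{0} = 1
G(6) = mex{1} = 0
G(7) = mex{0} = 1
G(8) = mex{1,0} = 2
G(9) = mex{2,1} = 0
G(10) = mex{0,0} = 1
G(11) = mex{1,1} = 0
G(12) = mex{0,0} = 1
G(13) = mex{1,1} = 0
G(14) = mex{0,0} = 1
G(15) = mex{1,1} = 0
G_B(15) = 0.
Combined Grundy value = 1 ⊕ 0 = 1.
A winning move leaves total XOR = 0, i.e. changes one component's Grundy value g to g ⊕ X where X is the current total.
Pile A: need g' = 1⊕1 = 0. Options: 13−8→G=0, 13−9→G=0. Hits: 2.
Pile B: need g' = 0⊕1 = 1. Options: 15−1→G=1, 15−8→G=1. Hits: 2.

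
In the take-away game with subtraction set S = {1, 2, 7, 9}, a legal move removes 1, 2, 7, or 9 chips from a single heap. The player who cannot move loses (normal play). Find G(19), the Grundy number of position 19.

2

n :  0  1  2  3  4  5  6  7  8  9 10 11 12 13 14 15 16 17 18 19
G :  0  1  2  0  1  2  0  1  2  3  4  0  1  2  0  1  2  0  1  2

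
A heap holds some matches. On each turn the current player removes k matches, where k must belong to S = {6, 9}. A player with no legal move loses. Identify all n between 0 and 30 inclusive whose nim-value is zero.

n :  0  1  2  3  4  5  6  7  8  9 10 11 12 13 14 15 16 17 18 19 20 21 22 23 24 25 26 27 28 29 30
G :  0  0  0  0  0  0  1  1  1  1  1  1  2  2  2  0  0  0  0  0  0  1  1  1  1  1  1  2  2  2  0
P-positions are exactly the n with G(n) = 0.

0, 1, 2, 3, 4, 5, 15, 16, 17, 18, 19, 20, 30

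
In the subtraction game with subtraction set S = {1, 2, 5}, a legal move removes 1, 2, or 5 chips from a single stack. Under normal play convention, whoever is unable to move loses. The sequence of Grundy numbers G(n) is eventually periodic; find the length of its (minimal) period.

3

G(0) = 0
G(1) = mex{0} = 1
G(2) = mex{1,0} = 2
G(3) = mex{2,1} = 0
G(4) = mex{0,2} = 1
G(5) = mex{1,0,0} = 2
G(6) = mex{2,1,1} = 0
G(7) = mex{0,2,2} = 1
G(8) = mex{1,0,0} = 2
G(9) = mex{2,1,1} = 0
G(10) = mex{0,2,2} = 1
G(11) = mex{1,0,0} = 2
G(12) = mex{2,1,1} = 0
G(13) = mex{0,2,2} = 1
G(14) = mex{1,0,0} = 2
G(n+3) = G(n) holds for n = 0,…,4 (a full window of length max(S) = 5), so the sequence is purely periodic with period 3.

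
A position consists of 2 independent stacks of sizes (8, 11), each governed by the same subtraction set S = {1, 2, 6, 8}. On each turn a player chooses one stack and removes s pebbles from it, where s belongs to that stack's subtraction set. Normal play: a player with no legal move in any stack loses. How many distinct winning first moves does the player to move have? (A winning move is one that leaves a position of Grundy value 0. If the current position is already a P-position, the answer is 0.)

0

All stacks use S = {1, 2, 6, 8}:
n :  0  1  2  3  4  5  6  7  8  9 10 11
G :  0  1  2  0  1  2  3  0  1  2  0  1
Stack A: G(8) = 1.
Stack B: G(11) = 1.
Combined Grundy value = 1 ⊕ 1 = 0.
A winning move leaves total XOR = 0, i.e. changes one component's Grundy value g to g ⊕ X where X is the current total.
Stack A: target g' = 1⊕0 = 1, but every legal move changes the Grundy value (mex property), so 0 moves.
Stack B: target g' = 1⊕0 = 1, but every legal move changes the Grundy value (mex property), so 0 moves.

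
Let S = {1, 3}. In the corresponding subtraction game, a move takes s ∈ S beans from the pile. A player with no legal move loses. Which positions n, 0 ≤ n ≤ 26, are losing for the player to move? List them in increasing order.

n :  0  1  2  3  4  5  6  7  8  9 10 11 12 13 14 15 16 17 18 19 20 21 22 23 24 25 26
G :  0  1  0  1  0  1  0  1  0  1  0  1  0  1  0  1  0  1  0  1  0  1  0  1  0  1  0
P-positions are exactly the n with G(n) = 0.

0, 2, 4, 6, 8, 10, 12, 14, 16, 18, 20, 22, 24, 26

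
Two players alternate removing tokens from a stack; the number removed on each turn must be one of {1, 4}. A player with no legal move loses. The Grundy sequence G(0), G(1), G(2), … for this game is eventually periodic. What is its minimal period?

5

n :  0  1  2  3  4  5  6  7  8  9 10 11 12 13 14
G :  0  1  0  1  2  0  1  0  1  2  0  1  0  1  2
G(n+5) = G(n) holds for n = 0,…,3 (a full window of length max(S) = 4), so the sequence is purely periodic with period 5.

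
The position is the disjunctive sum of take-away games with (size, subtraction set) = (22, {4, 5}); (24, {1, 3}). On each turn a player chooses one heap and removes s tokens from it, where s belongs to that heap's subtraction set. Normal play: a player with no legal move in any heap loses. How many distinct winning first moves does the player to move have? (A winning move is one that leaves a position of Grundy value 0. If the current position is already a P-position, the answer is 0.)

Heap A, S = {4, 5}:
n :  0  1  2  3  4  5  6  7  8  9 10 11 12 13 14 15 16 17 18 19 20 21 22
G :  0  0  0  0  1  1  1  1  2  0  0  0  0  1  1  1  1  2  0  0  0  0  1
G_A(22) = 1.
Heap B, S = {1, 3}:
G(0) = 0
G(1) = mex{0} = 1
G(2) = mex{1} = 0
G(3) = mex{0,0} = 1
G(4) = mex{1,1} = 0
G(5) = mex{0,0} = 1
G(6) = mex{1,1} = 0
G(7) = mex{0,0} = 1
G(8) = mex{1,1} = 0
G(9) = mex{0,0} = 1
G(10) = mex{1,1} = 0
G(11) = mex{0,0} = 1
G(12) = mex{1,1} = 0
G(13) = mex{0,0} = 1
G(14) = mex{1,1} = 0
G(15) = mex{0,0} = 1
G(16) = mex{1,1} = 0
G(17) = mex{0,0} = 1
G(18) = mex{1,1} = 0
G(19) = mex{0,0} = 1
G(20) = mex{1,1} = 0
G(21) = mex{0,0} = 1
G(22) = mex{1,1} = 0
G(23) = mex{0,0} = 1
G(24) = mex{1,1} = 0
G_B(24) = 0.
Combined Grundy value = 1 ⊕ 0 = 1.
A winning move leaves total XOR = 0, i.e. changes one component's Grundy value g to g ⊕ X where X is the current total.
Heap A: need g' = 1⊕1 = 0. Options: 22−4→G=0, 22−5→G=2. Hits: 1.
Heap B: need g' = 0⊕1 = 1. Options: 24−1→G=1, 24−3→G=1. Hits: 2.

3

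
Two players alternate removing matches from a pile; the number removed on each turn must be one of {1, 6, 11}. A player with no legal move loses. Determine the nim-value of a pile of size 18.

2

G(0) = 0
G(1) = mex{0} = 1
G(2) = mex{1} = 0
G(3) = mex{0} = 1
G(4) = mex{1} = 0
G(5) = mex{0} = 1
G(6) = mex{1,0} = 2
G(7) = mex{2,1} = 0
G(8) = mex{0,0} = 1
G(9) = mex{1,1} = 0
G(10) = mex{0,0} = 1
G(11) = mex{1,1,0} = 2
G(12) = mex{2,2,1} = 0
G(13) = mex{0,0,0} = 1
G(14) = mex{1,1,1} = 0
G(15) = mex{0,0,0} = 1
G(16) = mex{1,1,1} = 0
G(17) = mex{0,2,2} = 1
G(18) = mex{1,0,0} = 2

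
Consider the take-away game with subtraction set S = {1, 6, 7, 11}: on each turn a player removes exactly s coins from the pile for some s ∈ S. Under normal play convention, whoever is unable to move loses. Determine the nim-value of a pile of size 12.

n :  0  1  2  3  4  5  6  7  8  9 10 11 12
G :  0  1  0  1  0  1  2  3  2  3  2  3  0

0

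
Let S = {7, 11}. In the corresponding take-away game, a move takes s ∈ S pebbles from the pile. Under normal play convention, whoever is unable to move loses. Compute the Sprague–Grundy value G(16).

n :  0  1  2  3  4  5  6  7  8  9 10 11 12 13 14 15 16
G :  0  0  0  0  0  0  0  1  1  1  1  1  1  1  2  2  2

2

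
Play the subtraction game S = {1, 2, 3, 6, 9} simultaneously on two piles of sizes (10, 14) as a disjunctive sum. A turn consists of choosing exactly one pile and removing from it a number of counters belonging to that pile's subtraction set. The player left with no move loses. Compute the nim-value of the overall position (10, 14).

All piles use S = {1, 2, 3, 6, 9}:
G(0) = 0
G(1) = mex{0} = 1
G(2) = mex{1,0} = 2
G(3) = mex{2,1,0} = 3
G(4) = mex{3,2,1} = 0
G(5) = mex{0,3,2} = 1
G(6) = mex{1,0,3,0} = 2
G(7) = mex{2,1,0,1} = 3
G(8) = mex{3,2,1,2} = 0
G(9) = mex{0,3,2,3,0} = 1
G(10) = mex{1,0,3,0,1} = 2
G(11) = mex{2,1,0,1,2} = 3
G(12) = mex{3,2,1,2,3} = 0
G(13) = mex{0,3,2,3,0} = 1
G(14) = mex{1,0,3,0,1} = 2
Pile A: G(10) = 2.
Pile B: G(14) = 2.
Combined Grundy value = 2 ⊕ 2 = 0.

0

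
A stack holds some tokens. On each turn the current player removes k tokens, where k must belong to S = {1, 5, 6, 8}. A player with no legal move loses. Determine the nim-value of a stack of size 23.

1

G(0) = 0
G(1) = mex{0} = 1
G(2) = mex{1} = 0
G(3) = mex{0} = 1
G(4) = mex{1} = 0
G(5) = mex{0,0} = 1
G(6) = mex{1,1,0} = 2
G(7) = mex{2,0,1} = 3
G(8) = mex{3,1,0,0} = 2
G(9) = mex{2,0,1,1} = 3
G(10) = mex{3,1,0,0} = 2
G(11) = mex{2,2,1,1} = 0
G(12) = mex{0,3,2,0} = 1
G(13) = mex{1,2,3,1} = 0
G(14) = mex{0,3,2,2} = 1
G(15) = mex{1,2,3,3} = 0
G(16) = mex{0,0,2,2} = 1
G(17) = mex{1,1,0,3} = 2
G(18) = mex{2,0,1,2} = 3
G(19) = mex{3,1,0,0} = 2
G(20) = mex{2,0,1,1} = 3
G(21) = mex{3,1,0,0} = 2
G(22) = mex{2,2,1,1} = 0
G(23) = mex{0,3,2,0} = 1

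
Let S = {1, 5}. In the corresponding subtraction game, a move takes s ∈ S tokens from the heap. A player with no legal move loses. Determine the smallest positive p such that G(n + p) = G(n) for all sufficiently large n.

2

n :  0  1  2  3  4  5  6  7  8  9 10 11 12 13 14
G :  0  1  0  1  0  1  0  1  0  1  0  1  0  1  0
G(n+2) = G(n) holds for n = 0,…,4 (a full window of length max(S) = 5), so the sequence is purely periodic with period 2.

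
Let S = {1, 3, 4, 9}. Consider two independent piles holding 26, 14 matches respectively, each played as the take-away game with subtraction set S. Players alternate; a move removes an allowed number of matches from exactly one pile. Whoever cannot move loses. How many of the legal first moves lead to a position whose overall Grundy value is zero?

0

All piles use S = {1, 3, 4, 9}:
n :  0  1  2  3  4  5  6  7  8  9 10 11 12 13 14 15 16 17 18 19 20 21 22 23 24 25 26
G :  0  1  0  1  2  3  2  0  1  4  3  2  0  1  0  1  2  3  2  0  1  4  3  2  0  1  0
Pile A: G(26) = 0.
Pile B: G(14) = 0.
Combined Grundy value = 0 ⊕ 0 = 0.
A winning move leaves total XOR = 0, i.e. changes one component's Grundy value g to g ⊕ X where X is the current total.
Pile A: target g' = 0⊕0 = 0, but every legal move changes the Grundy value (mex property), so 0 moves.
Pile B: target g' = 0⊕0 = 0, but every legal move changes the Grundy value (mex property), so 0 moves.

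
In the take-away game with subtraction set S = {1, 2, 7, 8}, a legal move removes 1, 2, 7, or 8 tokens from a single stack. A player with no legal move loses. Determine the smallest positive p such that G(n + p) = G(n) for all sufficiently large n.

3

G(0) = 0
G(1) = mex{0} = 1
G(2) = mex{1,0} = 2
G(3) = mex{2,1} = 0
G(4) = mex{0,2} = 1
G(5) = mex{1,0} = 2
G(6) = mex{2,1} = 0
G(7) = mex{0,2,0} = 1
G(8) = mex{1,0,1,0} = 2
G(9) = mex{2,1,2,1} = 0
G(10) = mex{0,2,0,2} = 1
G(11) = mex{1,0,1,0} = 2
G(12) = mex{2,1,2,1} = 0
G(13) = mex{0,2,0,2} = 1
G(14) = mex{1,0,1,0} = 2
G(n+3) = G(n) holds for n = 0,…,7 (a full window of length max(S) = 8), so the sequence is purely periodic with period 3.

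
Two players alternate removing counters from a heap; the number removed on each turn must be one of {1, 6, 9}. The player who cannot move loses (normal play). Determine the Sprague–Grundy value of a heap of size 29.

0

G(0) = 0
G(1) = mex{0} = 1
G(2) = mex{1} = 0
G(3) = mex{0} = 1
G(4) = mex{1} = 0
G(5) = mex{0} = 1
G(6) = mex{1,0} = 2
G(7) = mex{2,1} = 0
G(8) = mex{0,0} = 1
G(9) = mex{1,1,0} = 2
G(10) = mex{2,0,1} = 3
G(11) = mex{3,1,0} = 2
G(12) = mex{2,2,1} = 0
G(13) = mex{0,0,0} = 1
G(14) = mex{1,1,1} = 0
G(15) = mex{0,2,2} = 1
G(16) = mex{1,3,0} = 2
G(17) = mex{2,2,1} = 0
G(18) = mex{0,0,2} = 1
G(19) = mex{1,1,3} = 0
G(20) = mex{0,0,2} = 1
G(21) = mex{1,1,0} = 2
G(22) = mex{2,2,1} = 0
G(23) = mex{0,0,0} = 1
G(24) = mex{1,1,1} = 0
G(25) = mex{0,0,2} = 1
G(26) = mex{1,1,0} = 2
G(27) = mex{2,2,1} = 0
G(28) = mex{0,0,0} = 1
G(29) = mex{1,1,1} = 0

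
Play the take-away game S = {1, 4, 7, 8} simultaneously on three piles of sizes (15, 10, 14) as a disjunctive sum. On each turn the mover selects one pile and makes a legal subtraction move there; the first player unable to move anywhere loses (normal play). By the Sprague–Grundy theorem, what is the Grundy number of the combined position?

2

All piles use S = {1, 4, 7, 8}:
n :  0  1  2  3  4  5  6  7  8  9 10 11 12 13 14 15
G :  0  1  0  1  2  0  1  2  3  2  3  0  1  3  0  1
Pile A: G(15) = 1.
Pile B: G(10) = 3.
Pile C: G(14) = 0.
Combined Grundy value = 1 ⊕ 3 ⊕ 0 = 2.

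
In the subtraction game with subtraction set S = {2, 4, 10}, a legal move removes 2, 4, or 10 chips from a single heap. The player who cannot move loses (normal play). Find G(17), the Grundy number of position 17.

2

n :  0  1  2  3  4  5  6  7  8  9 10 11 12 13 14 15 16 17
G :  0  0  1  1  2  2  0  0  1  1  2  2  0  0  1  1  2  2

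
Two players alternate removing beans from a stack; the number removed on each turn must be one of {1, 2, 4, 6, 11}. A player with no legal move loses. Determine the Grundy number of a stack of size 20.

n :  0  1  2  3  4  5  6  7  8  9 10 11 12 13 14 15 16 17 18 19 20
G :  0  1  2  0  1  2  3  4  0  1  2  3  4  0  1  2  0  1  2  3  4

4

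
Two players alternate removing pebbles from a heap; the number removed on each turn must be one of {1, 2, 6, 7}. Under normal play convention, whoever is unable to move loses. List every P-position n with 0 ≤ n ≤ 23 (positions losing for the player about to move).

0, 3, 8, 11, 16, 19

G(0) = 0
G(1) = mex{0} = 1
G(2) = mex{1,0} = 2
G(3) = mex{2,1} = 0
G(4) = mex{0,2} = 1
G(5) = mex{1,0} = 2
G(6) = mex{2,1,0} = 3
G(7) = mex{3,2,1,0} = 4
G(8) = mex{4,3,2,1} = 0
G(9) = mex{0,4,0,2} = 1
G(10) = mex{1,0,1,0} = 2
G(11) = mex{2,1,2,1} = 0
G(12) = mex{0,2,3,2} = 1
G(13) = mex{1,0,4,3} = 2
G(14) = mex{2,1,0,4} = 3
G(15) = mex{3,2,1,0} = 4
G(16) = mex{4,3,2,1} = 0
G(17) = mex{0,4,0,2} = 1
G(18) = mex{1,0,1,0} = 2
G(19) = mex{2,1,2,1} = 0
G(20) = mex{0,2,3,2} = 1
G(21) = mex{1,0,4,3} = 2
G(22) = mex{2,1,0,4} = 3
G(23) = mex{3,2,1,0} = 4
P-positions are exactly the n with G(n) = 0.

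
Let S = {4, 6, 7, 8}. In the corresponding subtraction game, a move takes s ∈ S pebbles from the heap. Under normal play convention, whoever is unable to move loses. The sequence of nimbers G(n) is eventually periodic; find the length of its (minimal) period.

12

G(0) = 0
G(1) = mex{} = 0
G(2) = mex{} = 0
G(3) = mex{} = 0
G(4) = mex{0} = 1
G(5) = mex{0} = 1
G(6) = mex{0,0} = 1
G(7) = mex{0,0,0} = 1
G(8) = mex{1,0,0,0} = 2
G(9) = mex{1,0,0,0} = 2
G(10) = mex{1,1,0,0} = 2
G(11) = mex{1,1,1,0} = 2
G(12) = mex{2,1,1,1} = 0
G(13) = mex{2,1,1,1} = 0
G(14) = mex{2,2,1,1} = 0
G(15) = mex{2,2,2,1} = 0
G(16) = mex{0,2,2,2} = 1
G(17) = mex{0,2,2,2} = 1
G(18) = mex{0,0,2,2} = 1
G(19) = mex{0,0,0,2} = 1
G(20) = mex{1,0,0,0} = 2
G(21) = mex{1,0,0,0} = 2
G(22) = mex{1,1,0,0} = 2
G(23) = mex{1,1,1,0} = 2
G(24) = mex{2,1,1,1} = 0
G(25) = mex{2,1,1,1} = 0
G(n+12) = G(n) holds for n = 0,…,7 (a full window of length max(S) = 8), so the sequence is purely periodic with period 12.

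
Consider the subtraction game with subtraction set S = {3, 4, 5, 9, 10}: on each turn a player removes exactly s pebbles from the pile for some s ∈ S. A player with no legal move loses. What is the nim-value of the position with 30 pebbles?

0

n :  0  1  2  3  4  5  6  7  8  9 10 11 12 13 14 15 16 17 18 19 20 21 22 23 24 25 26 27 28 29 30
G :  0  0  0  1  1  1  2  2  0  3  3  1  4  2  0  0  0  1  1  1  2  2  0  3  3  1  4  2  0  0  0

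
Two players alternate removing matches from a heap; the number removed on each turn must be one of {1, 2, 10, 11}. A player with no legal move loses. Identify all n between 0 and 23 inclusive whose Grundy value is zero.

0, 3, 6, 9, 12, 15, 18, 21

n :  0  1  2  3  4  5  6  7  8  9 10 11 12 13 14 15 16 17 18 19 20 21 22 23
G :  0  1  2  0  1  2  0  1  2  0  1  2  0  1  2  0  1  2  0  1  2  0  1  2
P-positions are exactly the n with G(n) = 0.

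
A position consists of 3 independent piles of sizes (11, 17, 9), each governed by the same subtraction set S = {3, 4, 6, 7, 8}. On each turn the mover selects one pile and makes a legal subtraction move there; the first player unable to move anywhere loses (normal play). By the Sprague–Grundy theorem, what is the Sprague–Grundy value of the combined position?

All piles use S = {3, 4, 6, 7, 8}:
n :  0  1  2  3  4  5  6  7  8  9 10 11 12 13 14 15 16 17
G :  0  0  0  1  1  1  2  2  2  3  3  0  0  0  1  1  1  2
Pile A: G(11) = 0.
Pile B: G(17) = 2.
Pile C: G(9) = 3.
Combined Grundy value = 0 ⊕ 2 ⊕ 3 = 1.

1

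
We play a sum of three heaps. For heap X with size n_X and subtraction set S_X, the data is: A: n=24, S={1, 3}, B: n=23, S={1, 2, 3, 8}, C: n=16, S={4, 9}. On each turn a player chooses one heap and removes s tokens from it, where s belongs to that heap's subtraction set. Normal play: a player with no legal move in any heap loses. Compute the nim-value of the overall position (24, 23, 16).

Heap A, S = {1, 3}:
n :  0  1  2  3  4  5  6  7  8  9 10 11 12 13 14 15 16 17 18 19 20 21 22 23 24
G :  0  1  0  1  0  1  0  1  0  1  0  1  0  1  0  1  0  1  0  1  0  1  0  1  0
G_A(24) = 0.
Heap B, S = {1, 2, 3, 8}:
G(0) = 0
G(1) = mex{0} = 1
G(2) = mex{1,0} = 2
G(3) = mex{2,1,0} = 3
G(4) = mex{3,2,1} = 0
G(5) = mex{0,3,2} = 1
G(6) = mex{1,0,3} = 2
G(7) = mex{2,1,0} = 3
G(8) = mex{3,2,1,0} = 4
G(9) = mex{4,3,2,1} = 0
G(10) = mex{0,4,3,2} = 1
G(11) = mex{1,0,4,3} = 2
G(12) = mex{2,1,0,0} = 3
G(13) = mex{3,2,1,1} = 0
G(14) = mex{0,3,2,2} = 1
G(15) = mex{1,0,3,3} = 2
G(16) = mex{2,1,0,4} = 3
G(17) = mex{3,2,1,0} = 4
G(18) = mex{4,3,2,1} = 0
G(19) = mex{0,4,3,2} = 1
G(20) = mex{1,0,4,3} = 2
G(21) = mex{2,1,0,0} = 3
G(22) = mex{3,2,1,1} = 0
G(23) = mex{0,3,2,2} = 1
G_B(23) = 1.
Heap C, S = {4, 9}:
n :  0  1  2  3  4  5  6  7  8  9 10 11 12 13 14 15 16
G :  0  0  0  0  1  1  1  1  0  2  2  2  1  0  0  0  0
G_C(16) = 0.
Combined Grundy value = 0 ⊕ 1 ⊕ 0 = 1.

1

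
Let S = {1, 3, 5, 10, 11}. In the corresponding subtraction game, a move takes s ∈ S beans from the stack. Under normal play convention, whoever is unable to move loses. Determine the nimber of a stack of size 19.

G(0) = 0
G(1) = mex{0} = 1
G(2) = mex{1} = 0
G(3) = mex{0,0} = 1
G(4) = mex{1,1} = 0
G(5) = mex{0,0,0} = 1
G(6) = mex{1,1,1} = 0
G(7) = mex{0,0,0} = 1
G(8) = mex{1,1,1} = 0
G(9) = mex{0,0,0} = 1
G(10) = mex{1,1,1,0} = 2
G(11) = mex{2,0,0,1,0} = 3
G(12) = mex{3,1,1,0,1} = 2
G(13) = mex{2,2,0,1,0} = 3
G(14) = mex{3,3,1,0,1} = 2
G(15) = mex{2,2,2,1,0} = 3
G(16) = mex{3,3,3,0,1} = 2
G(17) = mex{2,2,2,1,0} = 3
G(18) = mex{3,3,3,0,1} = 2
G(19) = mex{2,2,2,1,0} = 3

3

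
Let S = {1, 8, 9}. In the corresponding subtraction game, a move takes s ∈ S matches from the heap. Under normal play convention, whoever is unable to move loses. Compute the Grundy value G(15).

3

G(0) = 0
G(1) = mex{0} = 1
G(2) = mex{1} = 0
G(3) = mex{0} = 1
G(4) = mex{1} = 0
G(5) = mex{0} = 1
G(6) = mex{1} = 0
G(7) = mex{0} = 1
G(8) = mex{1,0} = 2
G(9) = mex{2,1,0} = 3
G(10) = mex{3,0,1} = 2
G(11) = mex{2,1,0} = 3
G(12) = mex{3,0,1} = 2
G(13) = mex{2,1,0} = 3
G(14) = mex{3,0,1} = 2
G(15) = mex{2,1,0} = 3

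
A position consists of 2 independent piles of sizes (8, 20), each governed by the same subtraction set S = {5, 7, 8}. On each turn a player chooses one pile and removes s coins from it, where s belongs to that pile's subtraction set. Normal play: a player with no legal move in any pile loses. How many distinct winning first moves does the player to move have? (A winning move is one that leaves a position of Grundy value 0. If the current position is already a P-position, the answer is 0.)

All piles use S = {5, 7, 8}:
G(0) = 0
G(1) = mex{} = 0
G(2) = mex{} = 0
G(3) = mex{} = 0
G(4) = mex{} = 0
G(5) = mex{0} = 1
G(6) = mex{0} = 1
G(7) = mex{0,0} = 1
G(8) = mex{0,0,0} = 1
G(9) = mex{0,0,0} = 1
G(10) = mex{1,0,0} = 2
G(11) = mex{1,0,0} = 2
G(12) = mex{1,1,0} = 2
G(13) = mex{1,1,1} = 0
G(14) = mex{1,1,1} = 0
G(15) = mex{2,1,1} = 0
G(16) = mex{2,1,1} = 0
G(17) = mex{2,2,1} = 0
G(18) = mex{0,2,2} = 1
G(19) = mex{0,2,2} = 1
G(20) = mex{0,0,2} = 1
Pile A: G(8) = 1.
Pile B: G(20) = 1.
Combined Grundy value = 1 ⊕ 1 = 0.
A winning move leaves total XOR = 0, i.e. changes one component's Grundy value g to g ⊕ X where X is the current total.
Pile A: target g' = 1⊕0 = 1, but every legal move changes the Grundy value (mex property), so 0 moves.
Pile B: target g' = 1⊕0 = 1, but every legal move changes the Grundy value (mex property), so 0 moves.

0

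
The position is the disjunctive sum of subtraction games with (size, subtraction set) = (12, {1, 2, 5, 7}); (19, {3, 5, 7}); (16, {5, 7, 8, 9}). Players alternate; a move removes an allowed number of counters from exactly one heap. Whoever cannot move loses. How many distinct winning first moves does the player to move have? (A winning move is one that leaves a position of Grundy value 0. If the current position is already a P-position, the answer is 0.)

Heap A, S = {1, 2, 5, 7}:
n :  0  1  2  3  4  5  6  7  8  9 10 11 12
G :  0  1  2  0  1  2  0  1  2  0  1  2  0
G_A(12) = 0.
Heap B, S = {3, 5, 7}:
n :  0  1  2  3  4  5  6  7  8  9 10 11 12 13 14 15 16 17 18 19
G :  0  0  0  1  1  1  2  2  2  3  0  0  0  1  1  1  2  2  2  3
G_B(19) = 3.
Heap C, S = {5, 7, 8, 9}:
n :  0  1  2  3  4  5  6  7  8  9 10 11 12 13 14 15 16
G :  0  0  0  0  0  1  1  1  1  1  2  2  2  2  0  0  0
G_C(16) = 0.
Combined Grundy value = 0 ⊕ 3 ⊕ 0 = 3.
A winning move leaves total XOR = 0, i.e. changes one component's Grundy value g to g ⊕ X where X is the current total.
Heap A: need g' = 0⊕3 = 3. Options: 12−1→G=2, 12−2→G=1, 12−5→G=1, 12−7→G=2. Hits: 0.
Heap B: need g' = 3⊕3 = 0. Options: 19−3→G=2, 19−5→G=1, 19−7→G=0. Hits: 1.
Heap C: need g' = 0⊕3 = 3. Options: 16−5→G=2, 16−7→G=1, 16−8→G=1, 16−9→G=1. Hits: 0.

1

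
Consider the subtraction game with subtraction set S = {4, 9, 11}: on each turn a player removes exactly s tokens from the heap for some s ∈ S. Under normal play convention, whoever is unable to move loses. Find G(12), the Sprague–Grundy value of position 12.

1

n :  0  1  2  3  4  5  6  7  8  9 10 11 12
G :  0  0  0  0  1  1  1  1  0  2  2  2  1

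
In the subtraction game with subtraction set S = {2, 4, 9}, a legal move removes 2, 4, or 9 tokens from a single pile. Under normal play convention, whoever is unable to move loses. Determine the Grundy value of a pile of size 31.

n :  0  1  2  3  4  5  6  7  8  9 10 11 12 13 14 15 16 17 18 19 20 21 22 23 24 25 26 27 28 29 30 31
G :  0  0  1  1  2  2  0  0  1  1  2  2  0  0  1  1  2  2  0  0  1  1  2  2  0  0  1  1  2  2  0  0

0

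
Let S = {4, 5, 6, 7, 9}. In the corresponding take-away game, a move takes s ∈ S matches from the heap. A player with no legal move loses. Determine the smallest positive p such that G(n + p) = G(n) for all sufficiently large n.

G(0) = 0
G(1) = mex{} = 0
G(2) = mex{} = 0
G(3) = mex{} = 0
G(4) = mex{0} = 1
G(5) = mex{0,0} = 1
G(6) = mex{0,0,0} = 1
G(7) = mex{0,0,0,0} = 1
G(8) = mex{1,0,0,0} = 2
G(9) = mex{1,1,0,0,0} = 2
G(10) = mex{1,1,1,0,0} = 2
G(11) = mex{1,1,1,1,0} = 2
G(12) = mex{2,1,1,1,0} = 3
G(13) = mex{2,2,1,1,1} = 0
G(14) = mex{2,2,2,1,1} = 0
G(15) = mex{2,2,2,2,1} = 0
G(16) = mex{3,2,2,2,1} = 0
G(17) = mex{0,3,2,2,2} = 1
G(18) = mex{0,0,3,2,2} = 1
G(19) = mex{0,0,0,3,2} = 1
G(20) = mex{0,0,0,0,2} = 1
G(21) = mex{1,0,0,0,3} = 2
G(22) = mex{1,1,0,0,0} = 2
G(23) = mex{1,1,1,0,0} = 2
G(24) = mex{1,1,1,1,0} = 2
G(25) = mex{2,1,1,1,0} = 3
G(26) = mex{2,2,1,1,1} = 0
G(27) = mex{2,2,2,1,1} = 0
G(n+13) = G(n) holds for n = 0,…,8 (a full window of length max(S) = 9), so the sequence is purely periodic with period 13.

13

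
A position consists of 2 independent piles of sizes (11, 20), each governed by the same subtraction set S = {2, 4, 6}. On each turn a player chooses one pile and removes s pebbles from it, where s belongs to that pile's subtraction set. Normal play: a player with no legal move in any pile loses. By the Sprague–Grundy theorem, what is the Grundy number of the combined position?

3

All piles use S = {2, 4, 6}:
n :  0  1  2  3  4  5  6  7  8  9 10 11 12 13 14 15 16 17 18 19 20
G :  0  0  1  1  2  2  3  3  0  0  1  1  2  2  3  3  0  0  1  1  2
Pile A: G(11) = 1.
Pile B: G(20) = 2.
Combined Grundy value = 1 ⊕ 2 = 3.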